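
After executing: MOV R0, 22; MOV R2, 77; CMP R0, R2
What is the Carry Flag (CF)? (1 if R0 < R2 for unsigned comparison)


Register state trace:
  MOV R0, 22  → R0 = 22
  MOV R2, 77  → R2 = 77
  CMP R0, R2  → unsigned 22 - 77: borrow occurs
  22 < 77, so CF = 1
CF = 1

1


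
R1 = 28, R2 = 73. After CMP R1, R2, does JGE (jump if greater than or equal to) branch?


Trace:
  R1 = 28, R2 = 73
  CMP R1, R2  → compares 28 vs 73
  JGE checks: is 28 greater than or equal to 73?
  28 < 73, so condition is false
Branch taken: No

No


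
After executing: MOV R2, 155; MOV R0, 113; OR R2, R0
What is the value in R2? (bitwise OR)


Register state trace:
  MOV R2, 155  → R2 = 155 (0b10011011)
  MOV R0, 113  → R0 = 113 (0b01110001)
  OR R2, R0   → R2 = 155 OR 113 = 251 (0b11111011)
Final: R2 = 251

251


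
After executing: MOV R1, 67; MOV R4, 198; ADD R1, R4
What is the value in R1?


Register state trace:
  MOV R1, 67  → R1 = 67
  MOV R4, 198  → R4 = 198
  ADD R1, R4  → R1 = 67 + 198 = 265
Final: R1 = 265

265


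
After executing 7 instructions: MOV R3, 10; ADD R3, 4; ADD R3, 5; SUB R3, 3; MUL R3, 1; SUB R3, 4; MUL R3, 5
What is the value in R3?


Register state trace:
  MOV R3, 10  → R3 = 10
  ADD R3, 4  → R3 = 10 + 4 = 14
  ADD R3, 5  → R3 = 14 + 5 = 19
  SUB R3, 3  → R3 = 19 - 3 = 16
  MUL R3, 1  → R3 = 16 * 1 = 16
  SUB R3, 4  → R3 = 16 - 4 = 12
  MUL R3, 5  → R3 = 12 * 5 = 60
Final: R3 = 60

60


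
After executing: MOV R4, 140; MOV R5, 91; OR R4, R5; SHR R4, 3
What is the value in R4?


Register state trace:
  MOV R4, 140  → R4 = 140 (0b10001100)
  MOV R5, 91  → R5 = 91 (0b01011011)
  OR R4, R5  → R4 = 140 OR 91 = 223 (0b11011111)
  SHR R4, 3  → R4 = 223 >> 3 = 27
Final: R4 = 27

27


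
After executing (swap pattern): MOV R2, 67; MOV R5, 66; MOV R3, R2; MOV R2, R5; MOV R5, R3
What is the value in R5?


Register state trace (swap pattern):
  MOV R2, 67  → R2 = 67
  MOV R5, 66  → R5 = 66
  MOV R3, R2  → R3 = 67  (save R2)
  MOV R2, R5  → R2 = 66  (R2 gets R5's value)
  MOV R5, R3  → R5 = 67  (R5 gets saved value)
Final: R5 = 67

67


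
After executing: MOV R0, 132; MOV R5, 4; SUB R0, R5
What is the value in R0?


Register state trace:
  MOV R0, 132  → R0 = 132
  MOV R5, 4  → R5 = 4
  SUB R0, R5  → R0 = 132 - 4 = 128
Final: R0 = 128

128


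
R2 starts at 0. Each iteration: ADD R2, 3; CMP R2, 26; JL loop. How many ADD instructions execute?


Loop trace (R2 starts at 0, target 26, step 3):
  ADD #1: R2 = 0 + 3 = 3  → 3 < 26, loop
  ADD #2: R2 = 3 + 3 = 6  → 6 < 26, loop
  ADD #3: R2 = 6 + 3 = 9  → 9 < 26, loop
  ADD #4: R2 = 9 + 3 = 12  → 12 < 26, loop
  ADD #5: R2 = 12 + 3 = 15  → 15 < 26, loop
  ADD #6: R2 = 15 + 3 = 18  → 18 < 26, loop
  ADD #7: R2 = 18 + 3 = 21  → 21 < 26, loop
  ADD #8: R2 = 21 + 3 = 24  → 24 < 26, loop
  ADD #9: R2 = 24 + 3 = 27  → 27 >= 26, exit
Total ADD instructions: 9

9


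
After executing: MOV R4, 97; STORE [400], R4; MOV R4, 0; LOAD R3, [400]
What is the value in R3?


Register and memory trace:
  MOV R4, 97  → R4 = 97
  STORE [400], R4  → mem[400] = 97
  MOV R4, 0  → R4 = 0
  LOAD R3, [400]  → R3 = mem[400] = 97
Final: R3 = 97

97


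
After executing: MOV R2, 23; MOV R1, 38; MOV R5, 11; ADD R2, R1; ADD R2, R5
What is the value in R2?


Register state trace:
  MOV R2, 23  → R2 = 23
  MOV R1, 38  → R1 = 38
  MOV R5, 11  → R5 = 11
  ADD R2, R1  → R2 = 23 + 38 = 61
  ADD R2, R5  → R2 = 61 + 11 = 72
Final: R2 = 72

72


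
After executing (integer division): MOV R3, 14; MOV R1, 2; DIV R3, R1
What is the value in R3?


Register state trace:
  MOV R3, 14  → R3 = 14
  MOV R1, 2  → R1 = 2
  DIV R3, R1  → R3 = 14 // 2 = 7
Final: R3 = 7

7


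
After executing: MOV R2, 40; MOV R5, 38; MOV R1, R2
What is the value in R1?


Register state trace:
  MOV R2, 40  → R2 = 40
  MOV R5, 38  → R5 = 38
  MOV R1, R2  → R1 = 40
Final: R1 = 40

40


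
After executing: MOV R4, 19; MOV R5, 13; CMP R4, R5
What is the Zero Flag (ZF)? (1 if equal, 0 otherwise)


Register state trace:
  MOV R4, 19  → R4 = 19
  MOV R5, 13  → R5 = 13
  CMP R4, R5  → computes 19 - 13 = 6
  Result is nonzero, so values are not equal
ZF = 0

0


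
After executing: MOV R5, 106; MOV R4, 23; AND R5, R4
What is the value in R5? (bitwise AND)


Register state trace:
  MOV R5, 106  → R5 = 106 (0b01101010)
  MOV R4, 23  → R4 = 23 (0b00010111)
  AND R5, R4  → R5 = 106 AND 23 = 2 (0b00000010)
Final: R5 = 2

2


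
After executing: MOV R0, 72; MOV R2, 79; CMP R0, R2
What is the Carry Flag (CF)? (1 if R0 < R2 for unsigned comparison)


Register state trace:
  MOV R0, 72  → R0 = 72
  MOV R2, 79  → R2 = 79
  CMP R0, R2  → unsigned 72 - 79: borrow occurs
  72 < 79, so CF = 1
CF = 1

1


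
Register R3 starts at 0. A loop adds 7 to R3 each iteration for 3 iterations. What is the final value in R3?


Starting value: R3 = 0
  Iter 1: R3 = 0 + 7 = 7
  Iter 2: R3 = 7 + 7 = 14
  Iter 3: R3 = 14 + 7 = 21
Final: R3 = 21

21


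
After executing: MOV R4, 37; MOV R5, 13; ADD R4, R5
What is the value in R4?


Register state trace:
  MOV R4, 37  → R4 = 37
  MOV R5, 13  → R5 = 13
  ADD R4, R5  → R4 = 37 + 13 = 50
Final: R4 = 50

50


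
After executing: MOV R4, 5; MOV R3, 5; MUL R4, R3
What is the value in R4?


Register state trace:
  MOV R4, 5  → R4 = 5
  MOV R3, 5  → R3 = 5
  MUL R4, R3  → R4 = 5 * 5 = 25
Final: R4 = 25

25


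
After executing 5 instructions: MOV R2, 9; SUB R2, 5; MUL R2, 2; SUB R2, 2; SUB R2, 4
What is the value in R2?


Register state trace:
  MOV R2, 9  → R2 = 9
  SUB R2, 5  → R2 = 9 - 5 = 4
  MUL R2, 2  → R2 = 4 * 2 = 8
  SUB R2, 2  → R2 = 8 - 2 = 6
  SUB R2, 4  → R2 = 6 - 4 = 2
Final: R2 = 2

2


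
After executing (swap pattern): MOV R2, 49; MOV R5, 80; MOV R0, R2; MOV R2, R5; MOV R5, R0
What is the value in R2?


Register state trace (swap pattern):
  MOV R2, 49  → R2 = 49
  MOV R5, 80  → R5 = 80
  MOV R0, R2  → R0 = 49  (save R2)
  MOV R2, R5  → R2 = 80  (R2 gets R5's value)
  MOV R5, R0  → R5 = 49  (R5 gets saved value)
Final: R2 = 80

80


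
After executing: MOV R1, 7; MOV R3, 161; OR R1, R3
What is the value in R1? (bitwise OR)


Register state trace:
  MOV R1, 7  → R1 = 7 (0b00000111)
  MOV R3, 161  → R3 = 161 (0b10100001)
  OR R1, R3   → R1 = 7 OR 161 = 167 (0b10100111)
Final: R1 = 167

167


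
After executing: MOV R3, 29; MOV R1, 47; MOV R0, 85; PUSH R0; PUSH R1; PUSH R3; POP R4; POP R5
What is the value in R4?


Stack trace (top is rightmost):
  MOV R3, 29  → R3 = 29
  MOV R1, 47  → R1 = 47
  MOV R0, 85  → R0 = 85
  PUSH R0  → stack: [85]
  PUSH R1  → stack: [85, 47]
  PUSH R3  → stack: [85, 47, 29]
  POP R4  → R4 = 29, stack: [85, 47]
  POP R5  → R5 = 47, stack: [85]
Final: R4 = 29

29


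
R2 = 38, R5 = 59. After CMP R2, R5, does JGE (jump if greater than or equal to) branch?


Trace:
  R2 = 38, R5 = 59
  CMP R2, R5  → compares 38 vs 59
  JGE checks: is 38 greater than or equal to 59?
  38 < 59, so condition is false
Branch taken: No

No


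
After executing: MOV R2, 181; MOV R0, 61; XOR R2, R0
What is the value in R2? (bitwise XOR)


Register state trace:
  MOV R2, 181  → R2 = 181 (0b10110101)
  MOV R0, 61  → R0 = 61 (0b00111101)
  XOR R2, R0  → R2 = 181 XOR 61 = 136 (0b10001000)
Final: R2 = 136

136


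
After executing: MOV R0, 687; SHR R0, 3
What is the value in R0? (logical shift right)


Register state trace:
  MOV R0, 687  → R0 = 687
  SHR R0, 3  → R0 = 687 >> 3 = 687 // 2^3 = 85
Final: R0 = 85

85


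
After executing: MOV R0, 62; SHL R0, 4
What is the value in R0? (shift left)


Register state trace:
  MOV R0, 62  → R0 = 62
  SHL R0, 4  → R0 = 62 << 4 = 62 * 2^4 = 992
Final: R0 = 992

992


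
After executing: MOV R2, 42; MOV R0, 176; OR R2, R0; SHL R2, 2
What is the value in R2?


Register state trace:
  MOV R2, 42  → R2 = 42 (0b00101010)
  MOV R0, 176  → R0 = 176 (0b10110000)
  OR R2, R0  → R2 = 42 OR 176 = 186 (0b10111010)
  SHL R2, 2  → R2 = 186 << 2 = 744
Final: R2 = 744

744


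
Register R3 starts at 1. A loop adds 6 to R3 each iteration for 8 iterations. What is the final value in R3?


Starting value: R3 = 1
  Iter 1: R3 = 1 + 6 = 7
  Iter 2: R3 = 7 + 6 = 13
  Iter 3: R3 = 13 + 6 = 19
  Iter 4: R3 = 19 + 6 = 25
  Iter 5: R3 = 25 + 6 = 31
  Iter 6: R3 = 31 + 6 = 37
  Iter 7: R3 = 37 + 6 = 43
  Iter 8: R3 = 43 + 6 = 49
Final: R3 = 49

49


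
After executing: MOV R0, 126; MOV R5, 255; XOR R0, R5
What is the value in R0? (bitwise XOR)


Register state trace:
  MOV R0, 126  → R0 = 126 (0b01111110)
  MOV R5, 255  → R5 = 255 (0b11111111)
  XOR R0, R5  → R0 = 126 XOR 255 = 129 (0b10000001)
Final: R0 = 129

129


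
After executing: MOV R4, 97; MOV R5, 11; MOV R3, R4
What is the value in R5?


Register state trace:
  MOV R4, 97  → R4 = 97
  MOV R5, 11  → R5 = 11
  MOV R3, R4  → R3 = 97
Final: R5 = 11

11


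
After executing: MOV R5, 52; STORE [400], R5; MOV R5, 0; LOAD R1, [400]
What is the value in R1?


Register and memory trace:
  MOV R5, 52  → R5 = 52
  STORE [400], R5  → mem[400] = 52
  MOV R5, 0  → R5 = 0
  LOAD R1, [400]  → R1 = mem[400] = 52
Final: R1 = 52

52


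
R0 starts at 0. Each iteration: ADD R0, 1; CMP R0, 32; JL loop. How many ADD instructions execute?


Loop trace (R0 starts at 0, target 32, step 1):
  ADD #1: R0 = 0 + 1 = 1  → 1 < 32, loop
  ADD #2: R0 = 1 + 1 = 2  → 2 < 32, loop
  ADD #3: R0 = 2 + 1 = 3  → 3 < 32, loop
  ADD #4: R0 = 3 + 1 = 4  → 4 < 32, loop
  ADD #5: R0 = 4 + 1 = 5  → 5 < 32, loop
  ADD #6: R0 = 5 + 1 = 6  → 6 < 32, loop
  ADD #7: R0 = 6 + 1 = 7  → 7 < 32, loop
  ADD #8: R0 = 7 + 1 = 8  → 8 < 32, loop
  ADD #9: R0 = 8 + 1 = 9  → 9 < 32, loop
  ADD #10: R0 = 9 + 1 = 10  → 10 < 32, loop
  ADD #11: R0 = 10 + 1 = 11  → 11 < 32, loop
  ADD #12: R0 = 11 + 1 = 12  → 12 < 32, loop
  ADD #13: R0 = 12 + 1 = 13  → 13 < 32, loop
  ADD #14: R0 = 13 + 1 = 14  → 14 < 32, loop
  ADD #15: R0 = 14 + 1 = 15  → 15 < 32, loop
  ADD #16: R0 = 15 + 1 = 16  → 16 < 32, loop
  ADD #17: R0 = 16 + 1 = 17  → 17 < 32, loop
  ADD #18: R0 = 17 + 1 = 18  → 18 < 32, loop
  ADD #19: R0 = 18 + 1 = 19  → 19 < 32, loop
  ADD #20: R0 = 19 + 1 = 20  → 20 < 32, loop
  ADD #21: R0 = 20 + 1 = 21  → 21 < 32, loop
  ADD #22: R0 = 21 + 1 = 22  → 22 < 32, loop
  ADD #23: R0 = 22 + 1 = 23  → 23 < 32, loop
  ADD #24: R0 = 23 + 1 = 24  → 24 < 32, loop
  ADD #25: R0 = 24 + 1 = 25  → 25 < 32, loop
  ADD #26: R0 = 25 + 1 = 26  → 26 < 32, loop
  ADD #27: R0 = 26 + 1 = 27  → 27 < 32, loop
  ADD #28: R0 = 27 + 1 = 28  → 28 < 32, loop
  ADD #29: R0 = 28 + 1 = 29  → 29 < 32, loop
  ADD #30: R0 = 29 + 1 = 30  → 30 < 32, loop
  ADD #31: R0 = 30 + 1 = 31  → 31 < 32, loop
  ADD #32: R0 = 31 + 1 = 32  → 32 >= 32, exit
Total ADD instructions: 32

32


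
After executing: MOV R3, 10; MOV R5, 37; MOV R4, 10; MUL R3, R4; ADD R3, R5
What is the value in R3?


Register state trace:
  MOV R3, 10  → R3 = 10
  MOV R5, 37  → R5 = 37
  MOV R4, 10  → R4 = 10
  MUL R3, R4  → R3 = 10 * 10 = 100
  ADD R3, R5  → R3 = 100 + 37 = 137
Final: R3 = 137

137


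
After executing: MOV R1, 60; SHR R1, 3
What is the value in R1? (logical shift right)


Register state trace:
  MOV R1, 60  → R1 = 60
  SHR R1, 3  → R1 = 60 >> 3 = 60 // 2^3 = 7
Final: R1 = 7

7


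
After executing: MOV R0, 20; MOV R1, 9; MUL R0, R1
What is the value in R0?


Register state trace:
  MOV R0, 20  → R0 = 20
  MOV R1, 9  → R1 = 9
  MUL R0, R1  → R0 = 20 * 9 = 180
Final: R0 = 180

180


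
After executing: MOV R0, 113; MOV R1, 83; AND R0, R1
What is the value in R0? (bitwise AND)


Register state trace:
  MOV R0, 113  → R0 = 113 (0b01110001)
  MOV R1, 83  → R1 = 83 (0b01010011)
  AND R0, R1  → R0 = 113 AND 83 = 81 (0b01010001)
Final: R0 = 81

81


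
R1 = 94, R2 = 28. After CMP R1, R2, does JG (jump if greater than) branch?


Trace:
  R1 = 94, R2 = 28
  CMP R1, R2  → compares 94 vs 28
  JG checks: is 94 greater than 28?
  94 > 28, so condition is true
Branch taken: Yes

Yes


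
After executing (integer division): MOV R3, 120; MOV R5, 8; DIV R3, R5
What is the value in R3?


Register state trace:
  MOV R3, 120  → R3 = 120
  MOV R5, 8  → R5 = 8
  DIV R3, R5  → R3 = 120 // 8 = 15
Final: R3 = 15

15


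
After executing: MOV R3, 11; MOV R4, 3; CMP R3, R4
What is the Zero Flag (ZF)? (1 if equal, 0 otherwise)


Register state trace:
  MOV R3, 11  → R3 = 11
  MOV R4, 3  → R4 = 3
  CMP R3, R4  → computes 11 - 3 = 8
  Result is nonzero, so values are not equal
ZF = 0

0


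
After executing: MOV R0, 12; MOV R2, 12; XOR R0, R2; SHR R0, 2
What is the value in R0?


Register state trace:
  MOV R0, 12  → R0 = 12 (0b00001100)
  MOV R2, 12  → R2 = 12 (0b00001100)
  XOR R0, R2  → R0 = 12 XOR 12 = 0 (0b00000000)
  SHR R0, 2  → R0 = 0 >> 2 = 0
Final: R0 = 0

0


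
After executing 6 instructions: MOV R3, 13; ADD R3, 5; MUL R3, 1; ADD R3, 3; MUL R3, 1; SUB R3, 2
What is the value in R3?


Register state trace:
  MOV R3, 13  → R3 = 13
  ADD R3, 5  → R3 = 13 + 5 = 18
  MUL R3, 1  → R3 = 18 * 1 = 18
  ADD R3, 3  → R3 = 18 + 3 = 21
  MUL R3, 1  → R3 = 21 * 1 = 21
  SUB R3, 2  → R3 = 21 - 2 = 19
Final: R3 = 19

19


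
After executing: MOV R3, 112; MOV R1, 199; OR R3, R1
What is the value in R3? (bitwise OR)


Register state trace:
  MOV R3, 112  → R3 = 112 (0b01110000)
  MOV R1, 199  → R1 = 199 (0b11000111)
  OR R3, R1   → R3 = 112 OR 199 = 247 (0b11110111)
Final: R3 = 247

247


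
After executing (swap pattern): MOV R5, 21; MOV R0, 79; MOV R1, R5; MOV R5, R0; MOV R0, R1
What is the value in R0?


Register state trace (swap pattern):
  MOV R5, 21  → R5 = 21
  MOV R0, 79  → R0 = 79
  MOV R1, R5  → R1 = 21  (save R5)
  MOV R5, R0  → R5 = 79  (R5 gets R0's value)
  MOV R0, R1  → R0 = 21  (R0 gets saved value)
Final: R0 = 21

21


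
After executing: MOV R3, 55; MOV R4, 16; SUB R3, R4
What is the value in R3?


Register state trace:
  MOV R3, 55  → R3 = 55
  MOV R4, 16  → R4 = 16
  SUB R3, R4  → R3 = 55 - 16 = 39
Final: R3 = 39

39


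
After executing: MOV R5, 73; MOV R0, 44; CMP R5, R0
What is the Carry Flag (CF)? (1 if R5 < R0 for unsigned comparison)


Register state trace:
  MOV R5, 73  → R5 = 73
  MOV R0, 44  → R0 = 44
  CMP R5, R0  → unsigned 73 - 44: no borrow
  73 >= 44, so CF = 0
CF = 0

0


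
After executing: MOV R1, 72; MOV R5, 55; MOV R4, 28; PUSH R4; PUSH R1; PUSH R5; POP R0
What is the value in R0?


Stack trace (top is rightmost):
  MOV R1, 72  → R1 = 72
  MOV R5, 55  → R5 = 55
  MOV R4, 28  → R4 = 28
  PUSH R4  → stack: [28]
  PUSH R1  → stack: [28, 72]
  PUSH R5  → stack: [28, 72, 55]
  POP R0  → R0 = 55, stack: [28, 72]
Final: R0 = 55

55


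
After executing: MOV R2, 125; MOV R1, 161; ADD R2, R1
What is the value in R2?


Register state trace:
  MOV R2, 125  → R2 = 125
  MOV R1, 161  → R1 = 161
  ADD R2, R1  → R2 = 125 + 161 = 286
Final: R2 = 286

286


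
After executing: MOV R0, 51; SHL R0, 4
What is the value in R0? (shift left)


Register state trace:
  MOV R0, 51  → R0 = 51
  SHL R0, 4  → R0 = 51 << 4 = 51 * 2^4 = 816
Final: R0 = 816

816


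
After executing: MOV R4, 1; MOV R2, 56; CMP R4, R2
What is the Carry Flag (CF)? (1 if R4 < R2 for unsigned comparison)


Register state trace:
  MOV R4, 1  → R4 = 1
  MOV R2, 56  → R2 = 56
  CMP R4, R2  → unsigned 1 - 56: borrow occurs
  1 < 56, so CF = 1
CF = 1

1


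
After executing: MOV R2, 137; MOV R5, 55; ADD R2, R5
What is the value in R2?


Register state trace:
  MOV R2, 137  → R2 = 137
  MOV R5, 55  → R5 = 55
  ADD R2, R5  → R2 = 137 + 55 = 192
Final: R2 = 192

192


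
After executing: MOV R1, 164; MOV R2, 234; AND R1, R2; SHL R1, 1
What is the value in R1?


Register state trace:
  MOV R1, 164  → R1 = 164 (0b10100100)
  MOV R2, 234  → R2 = 234 (0b11101010)
  AND R1, R2  → R1 = 164 AND 234 = 160 (0b10100000)
  SHL R1, 1  → R1 = 160 << 1 = 320
Final: R1 = 320

320


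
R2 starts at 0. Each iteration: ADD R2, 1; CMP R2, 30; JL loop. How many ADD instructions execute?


Loop trace (R2 starts at 0, target 30, step 1):
  ADD #1: R2 = 0 + 1 = 1  → 1 < 30, loop
  ADD #2: R2 = 1 + 1 = 2  → 2 < 30, loop
  ADD #3: R2 = 2 + 1 = 3  → 3 < 30, loop
  ADD #4: R2 = 3 + 1 = 4  → 4 < 30, loop
  ADD #5: R2 = 4 + 1 = 5  → 5 < 30, loop
  ADD #6: R2 = 5 + 1 = 6  → 6 < 30, loop
  ADD #7: R2 = 6 + 1 = 7  → 7 < 30, loop
  ADD #8: R2 = 7 + 1 = 8  → 8 < 30, loop
  ADD #9: R2 = 8 + 1 = 9  → 9 < 30, loop
  ADD #10: R2 = 9 + 1 = 10  → 10 < 30, loop
  ADD #11: R2 = 10 + 1 = 11  → 11 < 30, loop
  ADD #12: R2 = 11 + 1 = 12  → 12 < 30, loop
  ADD #13: R2 = 12 + 1 = 13  → 13 < 30, loop
  ADD #14: R2 = 13 + 1 = 14  → 14 < 30, loop
  ADD #15: R2 = 14 + 1 = 15  → 15 < 30, loop
  ADD #16: R2 = 15 + 1 = 16  → 16 < 30, loop
  ADD #17: R2 = 16 + 1 = 17  → 17 < 30, loop
  ADD #18: R2 = 17 + 1 = 18  → 18 < 30, loop
  ADD #19: R2 = 18 + 1 = 19  → 19 < 30, loop
  ADD #20: R2 = 19 + 1 = 20  → 20 < 30, loop
  ADD #21: R2 = 20 + 1 = 21  → 21 < 30, loop
  ADD #22: R2 = 21 + 1 = 22  → 22 < 30, loop
  ADD #23: R2 = 22 + 1 = 23  → 23 < 30, loop
  ADD #24: R2 = 23 + 1 = 24  → 24 < 30, loop
  ADD #25: R2 = 24 + 1 = 25  → 25 < 30, loop
  ADD #26: R2 = 25 + 1 = 26  → 26 < 30, loop
  ADD #27: R2 = 26 + 1 = 27  → 27 < 30, loop
  ADD #28: R2 = 27 + 1 = 28  → 28 < 30, loop
  ADD #29: R2 = 28 + 1 = 29  → 29 < 30, loop
  ADD #30: R2 = 29 + 1 = 30  → 30 >= 30, exit
Total ADD instructions: 30

30


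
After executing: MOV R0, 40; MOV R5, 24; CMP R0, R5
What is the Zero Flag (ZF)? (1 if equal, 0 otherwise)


Register state trace:
  MOV R0, 40  → R0 = 40
  MOV R5, 24  → R5 = 24
  CMP R0, R5  → computes 40 - 24 = 16
  Result is nonzero, so values are not equal
ZF = 0

0


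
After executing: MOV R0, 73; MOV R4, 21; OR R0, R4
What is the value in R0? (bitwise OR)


Register state trace:
  MOV R0, 73  → R0 = 73 (0b01001001)
  MOV R4, 21  → R4 = 21 (0b00010101)
  OR R0, R4   → R0 = 73 OR 21 = 93 (0b01011101)
Final: R0 = 93

93


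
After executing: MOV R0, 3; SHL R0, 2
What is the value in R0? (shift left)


Register state trace:
  MOV R0, 3  → R0 = 3
  SHL R0, 2  → R0 = 3 << 2 = 3 * 2^2 = 12
Final: R0 = 12

12


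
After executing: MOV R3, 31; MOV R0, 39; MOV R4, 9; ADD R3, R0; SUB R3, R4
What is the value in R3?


Register state trace:
  MOV R3, 31  → R3 = 31
  MOV R0, 39  → R0 = 39
  MOV R4, 9  → R4 = 9
  ADD R3, R0  → R3 = 31 + 39 = 70
  SUB R3, R4  → R3 = 70 - 9 = 61
Final: R3 = 61

61


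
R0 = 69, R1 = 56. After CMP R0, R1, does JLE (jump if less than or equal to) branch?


Trace:
  R0 = 69, R1 = 56
  CMP R0, R1  → compares 69 vs 56
  JLE checks: is 69 less than or equal to 56?
  69 > 56, so condition is false
Branch taken: No

No


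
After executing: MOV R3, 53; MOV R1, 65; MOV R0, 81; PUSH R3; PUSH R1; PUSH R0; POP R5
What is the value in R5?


Stack trace (top is rightmost):
  MOV R3, 53  → R3 = 53
  MOV R1, 65  → R1 = 65
  MOV R0, 81  → R0 = 81
  PUSH R3  → stack: [53]
  PUSH R1  → stack: [53, 65]
  PUSH R0  → stack: [53, 65, 81]
  POP R5  → R5 = 81, stack: [53, 65]
Final: R5 = 81

81


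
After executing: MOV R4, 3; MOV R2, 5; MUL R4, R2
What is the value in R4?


Register state trace:
  MOV R4, 3  → R4 = 3
  MOV R2, 5  → R2 = 5
  MUL R4, R2  → R4 = 3 * 5 = 15
Final: R4 = 15

15


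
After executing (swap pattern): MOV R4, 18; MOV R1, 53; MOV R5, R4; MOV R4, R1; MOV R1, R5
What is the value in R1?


Register state trace (swap pattern):
  MOV R4, 18  → R4 = 18
  MOV R1, 53  → R1 = 53
  MOV R5, R4  → R5 = 18  (save R4)
  MOV R4, R1  → R4 = 53  (R4 gets R1's value)
  MOV R1, R5  → R1 = 18  (R1 gets saved value)
Final: R1 = 18

18


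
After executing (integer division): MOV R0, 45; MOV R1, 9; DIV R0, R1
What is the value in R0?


Register state trace:
  MOV R0, 45  → R0 = 45
  MOV R1, 9  → R1 = 9
  DIV R0, R1  → R0 = 45 // 9 = 5
Final: R0 = 5

5


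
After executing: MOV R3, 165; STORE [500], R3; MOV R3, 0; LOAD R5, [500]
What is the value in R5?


Register and memory trace:
  MOV R3, 165  → R3 = 165
  STORE [500], R3  → mem[500] = 165
  MOV R3, 0  → R3 = 0
  LOAD R5, [500]  → R5 = mem[500] = 165
Final: R5 = 165

165


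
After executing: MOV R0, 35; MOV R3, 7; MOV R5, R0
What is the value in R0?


Register state trace:
  MOV R0, 35  → R0 = 35
  MOV R3, 7  → R3 = 7
  MOV R5, R0  → R5 = 35
Final: R0 = 35

35


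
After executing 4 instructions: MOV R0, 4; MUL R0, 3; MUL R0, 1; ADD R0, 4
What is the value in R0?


Register state trace:
  MOV R0, 4  → R0 = 4
  MUL R0, 3  → R0 = 4 * 3 = 12
  MUL R0, 1  → R0 = 12 * 1 = 12
  ADD R0, 4  → R0 = 12 + 4 = 16
Final: R0 = 16

16


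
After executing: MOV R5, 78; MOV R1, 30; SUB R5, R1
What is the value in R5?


Register state trace:
  MOV R5, 78  → R5 = 78
  MOV R1, 30  → R1 = 30
  SUB R5, R1  → R5 = 78 - 30 = 48
Final: R5 = 48

48


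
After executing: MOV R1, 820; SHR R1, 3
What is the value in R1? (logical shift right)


Register state trace:
  MOV R1, 820  → R1 = 820
  SHR R1, 3  → R1 = 820 >> 3 = 820 // 2^3 = 102
Final: R1 = 102

102


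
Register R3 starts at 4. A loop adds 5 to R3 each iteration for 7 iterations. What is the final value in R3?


Starting value: R3 = 4
  Iter 1: R3 = 4 + 5 = 9
  Iter 2: R3 = 9 + 5 = 14
  Iter 3: R3 = 14 + 5 = 19
  Iter 4: R3 = 19 + 5 = 24
  Iter 5: R3 = 24 + 5 = 29
  Iter 6: R3 = 29 + 5 = 34
  Iter 7: R3 = 34 + 5 = 39
Final: R3 = 39

39


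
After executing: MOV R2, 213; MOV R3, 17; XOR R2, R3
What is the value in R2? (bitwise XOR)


Register state trace:
  MOV R2, 213  → R2 = 213 (0b11010101)
  MOV R3, 17  → R3 = 17 (0b00010001)
  XOR R2, R3  → R2 = 213 XOR 17 = 196 (0b11000100)
Final: R2 = 196

196


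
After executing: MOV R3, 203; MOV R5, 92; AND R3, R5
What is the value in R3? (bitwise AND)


Register state trace:
  MOV R3, 203  → R3 = 203 (0b11001011)
  MOV R5, 92  → R5 = 92 (0b01011100)
  AND R3, R5  → R3 = 203 AND 92 = 72 (0b01001000)
Final: R3 = 72

72


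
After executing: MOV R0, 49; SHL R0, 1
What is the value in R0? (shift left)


Register state trace:
  MOV R0, 49  → R0 = 49
  SHL R0, 1  → R0 = 49 << 1 = 49 * 2^1 = 98
Final: R0 = 98

98


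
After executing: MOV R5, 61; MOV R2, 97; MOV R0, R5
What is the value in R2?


Register state trace:
  MOV R5, 61  → R5 = 61
  MOV R2, 97  → R2 = 97
  MOV R0, R5  → R0 = 61
Final: R2 = 97

97


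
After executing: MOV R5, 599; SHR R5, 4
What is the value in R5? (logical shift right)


Register state trace:
  MOV R5, 599  → R5 = 599
  SHR R5, 4  → R5 = 599 >> 4 = 599 // 2^4 = 37
Final: R5 = 37

37


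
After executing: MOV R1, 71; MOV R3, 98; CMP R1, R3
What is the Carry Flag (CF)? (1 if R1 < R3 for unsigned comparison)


Register state trace:
  MOV R1, 71  → R1 = 71
  MOV R3, 98  → R3 = 98
  CMP R1, R3  → unsigned 71 - 98: borrow occurs
  71 < 98, so CF = 1
CF = 1

1


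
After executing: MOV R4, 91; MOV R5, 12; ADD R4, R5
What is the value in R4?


Register state trace:
  MOV R4, 91  → R4 = 91
  MOV R5, 12  → R5 = 12
  ADD R4, R5  → R4 = 91 + 12 = 103
Final: R4 = 103

103


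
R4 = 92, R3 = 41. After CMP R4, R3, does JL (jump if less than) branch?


Trace:
  R4 = 92, R3 = 41
  CMP R4, R3  → compares 92 vs 41
  JL checks: is 92 less than 41?
  92 > 41, so condition is false
Branch taken: No

No


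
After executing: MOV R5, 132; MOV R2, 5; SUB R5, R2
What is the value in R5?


Register state trace:
  MOV R5, 132  → R5 = 132
  MOV R2, 5  → R2 = 5
  SUB R5, R2  → R5 = 132 - 5 = 127
Final: R5 = 127

127


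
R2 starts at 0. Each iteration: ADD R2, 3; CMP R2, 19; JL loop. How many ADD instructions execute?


Loop trace (R2 starts at 0, target 19, step 3):
  ADD #1: R2 = 0 + 3 = 3  → 3 < 19, loop
  ADD #2: R2 = 3 + 3 = 6  → 6 < 19, loop
  ADD #3: R2 = 6 + 3 = 9  → 9 < 19, loop
  ADD #4: R2 = 9 + 3 = 12  → 12 < 19, loop
  ADD #5: R2 = 12 + 3 = 15  → 15 < 19, loop
  ADD #6: R2 = 15 + 3 = 18  → 18 < 19, loop
  ADD #7: R2 = 18 + 3 = 21  → 21 >= 19, exit
Total ADD instructions: 7

7


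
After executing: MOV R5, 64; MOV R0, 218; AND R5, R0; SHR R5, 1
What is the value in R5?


Register state trace:
  MOV R5, 64  → R5 = 64 (0b01000000)
  MOV R0, 218  → R0 = 218 (0b11011010)
  AND R5, R0  → R5 = 64 AND 218 = 64 (0b01000000)
  SHR R5, 1  → R5 = 64 >> 1 = 32
Final: R5 = 32

32


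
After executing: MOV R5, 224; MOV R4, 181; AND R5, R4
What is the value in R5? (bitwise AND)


Register state trace:
  MOV R5, 224  → R5 = 224 (0b11100000)
  MOV R4, 181  → R4 = 181 (0b10110101)
  AND R5, R4  → R5 = 224 AND 181 = 160 (0b10100000)
Final: R5 = 160

160


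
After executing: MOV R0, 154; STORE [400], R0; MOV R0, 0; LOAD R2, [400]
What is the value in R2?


Register and memory trace:
  MOV R0, 154  → R0 = 154
  STORE [400], R0  → mem[400] = 154
  MOV R0, 0  → R0 = 0
  LOAD R2, [400]  → R2 = mem[400] = 154
Final: R2 = 154

154


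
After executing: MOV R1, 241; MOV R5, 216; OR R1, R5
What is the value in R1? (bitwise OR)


Register state trace:
  MOV R1, 241  → R1 = 241 (0b11110001)
  MOV R5, 216  → R5 = 216 (0b11011000)
  OR R1, R5   → R1 = 241 OR 216 = 249 (0b11111001)
Final: R1 = 249

249


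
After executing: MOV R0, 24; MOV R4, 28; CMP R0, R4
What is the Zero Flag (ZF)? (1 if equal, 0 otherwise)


Register state trace:
  MOV R0, 24  → R0 = 24
  MOV R4, 28  → R4 = 28
  CMP R0, R4  → computes 24 - 28 = -4
  Result is nonzero, so values are not equal
ZF = 0

0


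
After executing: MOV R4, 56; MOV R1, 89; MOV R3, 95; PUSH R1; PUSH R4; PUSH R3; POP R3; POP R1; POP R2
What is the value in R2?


Stack trace (top is rightmost):
  MOV R4, 56  → R4 = 56
  MOV R1, 89  → R1 = 89
  MOV R3, 95  → R3 = 95
  PUSH R1  → stack: [89]
  PUSH R4  → stack: [89, 56]
  PUSH R3  → stack: [89, 56, 95]
  POP R3  → R3 = 95, stack: [89, 56]
  POP R1  → R1 = 56, stack: [89]
  POP R2  → R2 = 89, stack: []
Final: R2 = 89

89


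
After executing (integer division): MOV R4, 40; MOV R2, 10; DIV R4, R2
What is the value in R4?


Register state trace:
  MOV R4, 40  → R4 = 40
  MOV R2, 10  → R2 = 10
  DIV R4, R2  → R4 = 40 // 10 = 4
Final: R4 = 4

4


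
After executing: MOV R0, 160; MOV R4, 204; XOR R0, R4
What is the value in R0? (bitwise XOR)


Register state trace:
  MOV R0, 160  → R0 = 160 (0b10100000)
  MOV R4, 204  → R4 = 204 (0b11001100)
  XOR R0, R4  → R0 = 160 XOR 204 = 108 (0b01101100)
Final: R0 = 108

108


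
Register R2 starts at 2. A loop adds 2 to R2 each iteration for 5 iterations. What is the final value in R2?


Starting value: R2 = 2
  Iter 1: R2 = 2 + 2 = 4
  Iter 2: R2 = 4 + 2 = 6
  Iter 3: R2 = 6 + 2 = 8
  Iter 4: R2 = 8 + 2 = 10
  Iter 5: R2 = 10 + 2 = 12
Final: R2 = 12

12


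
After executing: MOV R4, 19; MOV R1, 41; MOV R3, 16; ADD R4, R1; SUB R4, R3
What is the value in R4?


Register state trace:
  MOV R4, 19  → R4 = 19
  MOV R1, 41  → R1 = 41
  MOV R3, 16  → R3 = 16
  ADD R4, R1  → R4 = 19 + 41 = 60
  SUB R4, R3  → R4 = 60 - 16 = 44
Final: R4 = 44

44


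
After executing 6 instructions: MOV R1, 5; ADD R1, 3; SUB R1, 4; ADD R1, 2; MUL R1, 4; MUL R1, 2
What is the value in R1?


Register state trace:
  MOV R1, 5  → R1 = 5
  ADD R1, 3  → R1 = 5 + 3 = 8
  SUB R1, 4  → R1 = 8 - 4 = 4
  ADD R1, 2  → R1 = 4 + 2 = 6
  MUL R1, 4  → R1 = 6 * 4 = 24
  MUL R1, 2  → R1 = 24 * 2 = 48
Final: R1 = 48

48


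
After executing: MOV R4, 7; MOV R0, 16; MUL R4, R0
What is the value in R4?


Register state trace:
  MOV R4, 7  → R4 = 7
  MOV R0, 16  → R0 = 16
  MUL R4, R0  → R4 = 7 * 16 = 112
Final: R4 = 112

112


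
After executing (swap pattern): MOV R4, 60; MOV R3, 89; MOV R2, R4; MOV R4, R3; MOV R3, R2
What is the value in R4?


Register state trace (swap pattern):
  MOV R4, 60  → R4 = 60
  MOV R3, 89  → R3 = 89
  MOV R2, R4  → R2 = 60  (save R4)
  MOV R4, R3  → R4 = 89  (R4 gets R3's value)
  MOV R3, R2  → R3 = 60  (R3 gets saved value)
Final: R4 = 89

89


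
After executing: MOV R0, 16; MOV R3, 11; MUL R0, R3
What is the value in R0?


Register state trace:
  MOV R0, 16  → R0 = 16
  MOV R3, 11  → R3 = 11
  MUL R0, R3  → R0 = 16 * 11 = 176
Final: R0 = 176

176


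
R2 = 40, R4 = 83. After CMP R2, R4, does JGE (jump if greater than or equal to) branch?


Trace:
  R2 = 40, R4 = 83
  CMP R2, R4  → compares 40 vs 83
  JGE checks: is 40 greater than or equal to 83?
  40 < 83, so condition is false
Branch taken: No

No


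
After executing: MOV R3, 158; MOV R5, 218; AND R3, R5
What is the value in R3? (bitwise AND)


Register state trace:
  MOV R3, 158  → R3 = 158 (0b10011110)
  MOV R5, 218  → R5 = 218 (0b11011010)
  AND R3, R5  → R3 = 158 AND 218 = 154 (0b10011010)
Final: R3 = 154

154


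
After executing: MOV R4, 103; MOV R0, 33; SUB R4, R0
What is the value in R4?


Register state trace:
  MOV R4, 103  → R4 = 103
  MOV R0, 33  → R0 = 33
  SUB R4, R0  → R4 = 103 - 33 = 70
Final: R4 = 70

70


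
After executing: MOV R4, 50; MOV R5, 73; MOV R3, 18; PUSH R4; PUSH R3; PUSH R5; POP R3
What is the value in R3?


Stack trace (top is rightmost):
  MOV R4, 50  → R4 = 50
  MOV R5, 73  → R5 = 73
  MOV R3, 18  → R3 = 18
  PUSH R4  → stack: [50]
  PUSH R3  → stack: [50, 18]
  PUSH R5  → stack: [50, 18, 73]
  POP R3  → R3 = 73, stack: [50, 18]
Final: R3 = 73

73


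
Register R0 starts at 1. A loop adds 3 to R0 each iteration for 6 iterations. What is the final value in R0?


Starting value: R0 = 1
  Iter 1: R0 = 1 + 3 = 4
  Iter 2: R0 = 4 + 3 = 7
  Iter 3: R0 = 7 + 3 = 10
  Iter 4: R0 = 10 + 3 = 13
  Iter 5: R0 = 13 + 3 = 16
  Iter 6: R0 = 16 + 3 = 19
Final: R0 = 19

19


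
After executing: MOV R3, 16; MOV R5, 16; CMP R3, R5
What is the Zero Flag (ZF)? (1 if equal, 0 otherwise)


Register state trace:
  MOV R3, 16  → R3 = 16
  MOV R5, 16  → R5 = 16
  CMP R3, R5  → computes 16 - 16 = 0
  Result is zero, so values are equal
ZF = 1

1


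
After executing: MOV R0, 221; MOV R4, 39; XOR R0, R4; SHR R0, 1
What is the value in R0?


Register state trace:
  MOV R0, 221  → R0 = 221 (0b11011101)
  MOV R4, 39  → R4 = 39 (0b00100111)
  XOR R0, R4  → R0 = 221 XOR 39 = 250 (0b11111010)
  SHR R0, 1  → R0 = 250 >> 1 = 125
Final: R0 = 125

125


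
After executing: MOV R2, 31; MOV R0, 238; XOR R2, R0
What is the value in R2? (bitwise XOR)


Register state trace:
  MOV R2, 31  → R2 = 31 (0b00011111)
  MOV R0, 238  → R0 = 238 (0b11101110)
  XOR R2, R0  → R2 = 31 XOR 238 = 241 (0b11110001)
Final: R2 = 241

241


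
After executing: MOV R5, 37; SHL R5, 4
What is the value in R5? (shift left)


Register state trace:
  MOV R5, 37  → R5 = 37
  SHL R5, 4  → R5 = 37 << 4 = 37 * 2^4 = 592
Final: R5 = 592

592


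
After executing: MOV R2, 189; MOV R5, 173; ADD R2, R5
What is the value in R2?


Register state trace:
  MOV R2, 189  → R2 = 189
  MOV R5, 173  → R5 = 173
  ADD R2, R5  → R2 = 189 + 173 = 362
Final: R2 = 362

362


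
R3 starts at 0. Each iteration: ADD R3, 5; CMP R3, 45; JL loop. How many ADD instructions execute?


Loop trace (R3 starts at 0, target 45, step 5):
  ADD #1: R3 = 0 + 5 = 5  → 5 < 45, loop
  ADD #2: R3 = 5 + 5 = 10  → 10 < 45, loop
  ADD #3: R3 = 10 + 5 = 15  → 15 < 45, loop
  ADD #4: R3 = 15 + 5 = 20  → 20 < 45, loop
  ADD #5: R3 = 20 + 5 = 25  → 25 < 45, loop
  ADD #6: R3 = 25 + 5 = 30  → 30 < 45, loop
  ADD #7: R3 = 30 + 5 = 35  → 35 < 45, loop
  ADD #8: R3 = 35 + 5 = 40  → 40 < 45, loop
  ADD #9: R3 = 40 + 5 = 45  → 45 >= 45, exit
Total ADD instructions: 9

9


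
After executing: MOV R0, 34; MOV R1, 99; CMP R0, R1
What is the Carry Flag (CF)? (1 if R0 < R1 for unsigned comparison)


Register state trace:
  MOV R0, 34  → R0 = 34
  MOV R1, 99  → R1 = 99
  CMP R0, R1  → unsigned 34 - 99: borrow occurs
  34 < 99, so CF = 1
CF = 1

1


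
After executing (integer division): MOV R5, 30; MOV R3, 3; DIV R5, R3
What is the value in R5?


Register state trace:
  MOV R5, 30  → R5 = 30
  MOV R3, 3  → R3 = 3
  DIV R5, R3  → R5 = 30 // 3 = 10
Final: R5 = 10

10


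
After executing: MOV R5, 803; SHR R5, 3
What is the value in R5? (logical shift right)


Register state trace:
  MOV R5, 803  → R5 = 803
  SHR R5, 3  → R5 = 803 >> 3 = 803 // 2^3 = 100
Final: R5 = 100

100


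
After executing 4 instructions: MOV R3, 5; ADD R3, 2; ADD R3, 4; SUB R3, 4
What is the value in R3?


Register state trace:
  MOV R3, 5  → R3 = 5
  ADD R3, 2  → R3 = 5 + 2 = 7
  ADD R3, 4  → R3 = 7 + 4 = 11
  SUB R3, 4  → R3 = 11 - 4 = 7
Final: R3 = 7

7


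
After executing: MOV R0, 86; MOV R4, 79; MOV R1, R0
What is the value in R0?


Register state trace:
  MOV R0, 86  → R0 = 86
  MOV R4, 79  → R4 = 79
  MOV R1, R0  → R1 = 86
Final: R0 = 86

86


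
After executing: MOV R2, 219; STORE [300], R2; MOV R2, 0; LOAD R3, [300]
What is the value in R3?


Register and memory trace:
  MOV R2, 219  → R2 = 219
  STORE [300], R2  → mem[300] = 219
  MOV R2, 0  → R2 = 0
  LOAD R3, [300]  → R3 = mem[300] = 219
Final: R3 = 219

219


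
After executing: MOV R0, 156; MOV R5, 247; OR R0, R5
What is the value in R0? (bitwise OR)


Register state trace:
  MOV R0, 156  → R0 = 156 (0b10011100)
  MOV R5, 247  → R5 = 247 (0b11110111)
  OR R0, R5   → R0 = 156 OR 247 = 255 (0b11111111)
Final: R0 = 255

255


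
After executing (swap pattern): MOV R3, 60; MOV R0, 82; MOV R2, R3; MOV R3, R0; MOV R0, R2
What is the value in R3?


Register state trace (swap pattern):
  MOV R3, 60  → R3 = 60
  MOV R0, 82  → R0 = 82
  MOV R2, R3  → R2 = 60  (save R3)
  MOV R3, R0  → R3 = 82  (R3 gets R0's value)
  MOV R0, R2  → R0 = 60  (R0 gets saved value)
Final: R3 = 82

82


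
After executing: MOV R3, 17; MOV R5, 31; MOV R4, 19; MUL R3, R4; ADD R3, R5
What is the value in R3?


Register state trace:
  MOV R3, 17  → R3 = 17
  MOV R5, 31  → R5 = 31
  MOV R4, 19  → R4 = 19
  MUL R3, R4  → R3 = 17 * 19 = 323
  ADD R3, R5  → R3 = 323 + 31 = 354
Final: R3 = 354

354


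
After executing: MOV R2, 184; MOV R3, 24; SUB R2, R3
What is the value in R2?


Register state trace:
  MOV R2, 184  → R2 = 184
  MOV R3, 24  → R3 = 24
  SUB R2, R3  → R2 = 184 - 24 = 160
Final: R2 = 160

160


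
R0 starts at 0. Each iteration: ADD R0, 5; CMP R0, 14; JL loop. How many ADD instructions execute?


Loop trace (R0 starts at 0, target 14, step 5):
  ADD #1: R0 = 0 + 5 = 5  → 5 < 14, loop
  ADD #2: R0 = 5 + 5 = 10  → 10 < 14, loop
  ADD #3: R0 = 10 + 5 = 15  → 15 >= 14, exit
Total ADD instructions: 3

3


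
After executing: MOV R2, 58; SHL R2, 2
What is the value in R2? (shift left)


Register state trace:
  MOV R2, 58  → R2 = 58
  SHL R2, 2  → R2 = 58 << 2 = 58 * 2^2 = 232
Final: R2 = 232

232


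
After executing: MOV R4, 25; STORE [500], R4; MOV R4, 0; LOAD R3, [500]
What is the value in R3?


Register and memory trace:
  MOV R4, 25  → R4 = 25
  STORE [500], R4  → mem[500] = 25
  MOV R4, 0  → R4 = 0
  LOAD R3, [500]  → R3 = mem[500] = 25
Final: R3 = 25

25


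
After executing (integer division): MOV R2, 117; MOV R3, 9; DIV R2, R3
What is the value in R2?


Register state trace:
  MOV R2, 117  → R2 = 117
  MOV R3, 9  → R3 = 9
  DIV R2, R3  → R2 = 117 // 9 = 13
Final: R2 = 13

13


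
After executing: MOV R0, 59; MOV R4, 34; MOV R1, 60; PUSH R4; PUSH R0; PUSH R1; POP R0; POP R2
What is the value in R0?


Stack trace (top is rightmost):
  MOV R0, 59  → R0 = 59
  MOV R4, 34  → R4 = 34
  MOV R1, 60  → R1 = 60
  PUSH R4  → stack: [34]
  PUSH R0  → stack: [34, 59]
  PUSH R1  → stack: [34, 59, 60]
  POP R0  → R0 = 60, stack: [34, 59]
  POP R2  → R2 = 59, stack: [34]
Final: R0 = 60

60


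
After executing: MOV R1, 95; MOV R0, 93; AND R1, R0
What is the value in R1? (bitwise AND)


Register state trace:
  MOV R1, 95  → R1 = 95 (0b01011111)
  MOV R0, 93  → R0 = 93 (0b01011101)
  AND R1, R0  → R1 = 95 AND 93 = 93 (0b01011101)
Final: R1 = 93

93


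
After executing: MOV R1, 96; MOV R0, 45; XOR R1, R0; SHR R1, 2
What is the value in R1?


Register state trace:
  MOV R1, 96  → R1 = 96 (0b01100000)
  MOV R0, 45  → R0 = 45 (0b00101101)
  XOR R1, R0  → R1 = 96 XOR 45 = 77 (0b01001101)
  SHR R1, 2  → R1 = 77 >> 2 = 19
Final: R1 = 19

19


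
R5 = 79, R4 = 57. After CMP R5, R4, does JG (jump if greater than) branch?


Trace:
  R5 = 79, R4 = 57
  CMP R5, R4  → compares 79 vs 57
  JG checks: is 79 greater than 57?
  79 > 57, so condition is true
Branch taken: Yes

Yes


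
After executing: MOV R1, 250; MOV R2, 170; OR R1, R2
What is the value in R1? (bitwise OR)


Register state trace:
  MOV R1, 250  → R1 = 250 (0b11111010)
  MOV R2, 170  → R2 = 170 (0b10101010)
  OR R1, R2   → R1 = 250 OR 170 = 250 (0b11111010)
Final: R1 = 250

250


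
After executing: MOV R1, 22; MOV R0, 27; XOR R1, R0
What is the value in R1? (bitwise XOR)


Register state trace:
  MOV R1, 22  → R1 = 22 (0b00010110)
  MOV R0, 27  → R0 = 27 (0b00011011)
  XOR R1, R0  → R1 = 22 XOR 27 = 13 (0b00001101)
Final: R1 = 13

13


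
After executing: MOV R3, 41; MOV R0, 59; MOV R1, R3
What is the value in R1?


Register state trace:
  MOV R3, 41  → R3 = 41
  MOV R0, 59  → R0 = 59
  MOV R1, R3  → R1 = 41
Final: R1 = 41

41


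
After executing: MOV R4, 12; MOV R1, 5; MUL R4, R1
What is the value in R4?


Register state trace:
  MOV R4, 12  → R4 = 12
  MOV R1, 5  → R1 = 5
  MUL R4, R1  → R4 = 12 * 5 = 60
Final: R4 = 60

60


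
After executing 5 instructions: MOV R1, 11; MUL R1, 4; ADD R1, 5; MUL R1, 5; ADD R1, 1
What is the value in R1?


Register state trace:
  MOV R1, 11  → R1 = 11
  MUL R1, 4  → R1 = 11 * 4 = 44
  ADD R1, 5  → R1 = 44 + 5 = 49
  MUL R1, 5  → R1 = 49 * 5 = 245
  ADD R1, 1  → R1 = 245 + 1 = 246
Final: R1 = 246

246


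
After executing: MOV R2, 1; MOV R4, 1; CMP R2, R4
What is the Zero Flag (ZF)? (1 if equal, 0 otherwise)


Register state trace:
  MOV R2, 1  → R2 = 1
  MOV R4, 1  → R4 = 1
  CMP R2, R4  → computes 1 - 1 = 0
  Result is zero, so values are equal
ZF = 1

1


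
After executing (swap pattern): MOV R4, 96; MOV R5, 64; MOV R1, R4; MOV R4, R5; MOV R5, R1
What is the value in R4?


Register state trace (swap pattern):
  MOV R4, 96  → R4 = 96
  MOV R5, 64  → R5 = 64
  MOV R1, R4  → R1 = 96  (save R4)
  MOV R4, R5  → R4 = 64  (R4 gets R5's value)
  MOV R5, R1  → R5 = 96  (R5 gets saved value)
Final: R4 = 64

64


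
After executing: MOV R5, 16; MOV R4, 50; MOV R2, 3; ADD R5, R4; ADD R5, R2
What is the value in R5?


Register state trace:
  MOV R5, 16  → R5 = 16
  MOV R4, 50  → R4 = 50
  MOV R2, 3  → R2 = 3
  ADD R5, R4  → R5 = 16 + 50 = 66
  ADD R5, R2  → R5 = 66 + 3 = 69
Final: R5 = 69

69


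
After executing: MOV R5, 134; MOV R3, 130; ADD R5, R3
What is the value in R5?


Register state trace:
  MOV R5, 134  → R5 = 134
  MOV R3, 130  → R3 = 130
  ADD R5, R3  → R5 = 134 + 130 = 264
Final: R5 = 264

264


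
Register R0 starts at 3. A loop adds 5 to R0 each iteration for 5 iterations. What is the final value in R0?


Starting value: R0 = 3
  Iter 1: R0 = 3 + 5 = 8
  Iter 2: R0 = 8 + 5 = 13
  Iter 3: R0 = 13 + 5 = 18
  Iter 4: R0 = 18 + 5 = 23
  Iter 5: R0 = 23 + 5 = 28
Final: R0 = 28

28


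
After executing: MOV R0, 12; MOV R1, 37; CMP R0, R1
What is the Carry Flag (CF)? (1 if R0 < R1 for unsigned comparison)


Register state trace:
  MOV R0, 12  → R0 = 12
  MOV R1, 37  → R1 = 37
  CMP R0, R1  → unsigned 12 - 37: borrow occurs
  12 < 37, so CF = 1
CF = 1

1
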